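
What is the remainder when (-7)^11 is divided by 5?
Using Fermat: (-7)^{4} ≡ 1 (mod 5). 11 ≡ 3 (mod 4). So (-7)^{11} ≡ (-7)^{3} ≡ 2 (mod 5)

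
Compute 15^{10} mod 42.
15

Using successive squaring:
Binary expansion of 10: 1010
Powers of 15 mod 42 (each is the square of the previous):
  15^1 ≡ 15 (mod 42)
  15^2 ≡ 15² = 225 ≡ 15 (mod 42)
  15^4 ≡ 15² = 225 ≡ 15 (mod 42)
  15^8 ≡ 15² = 225 ≡ 15 (mod 42)
10 = 8 + 2, so 15^10 = 15^8 × 15^2 ≡ 15 × 15 (mod 42)
Multiplying step by step:
  15 × 15 = 225 ≡ 15 (mod 42)
Result: 15^10 ≡ 15 (mod 42)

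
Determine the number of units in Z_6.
2

Prime factorization: 6 = 2 × 3
Using the formula φ(n) = n × Π(1 - 1/p) for each prime factor p:
φ(6) = 6 × (1 - 1/2) × (1 - 1/3)
φ(6) = 2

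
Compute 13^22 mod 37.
Using repeated squaring. 22 = 16 + 4 + 2 (binary 10110). Repeated squaring mod 37: 13^1 ≡ 13; 13^2 ≡ 13² = 169 ≡ 21; 13^4 ≡ 21² = 441 ≡ 34; 13^8 ≡ 34² = 1156 ≡ 9; 13^16 ≡ 9² = 81 ≡ 7. Multiply: 13^22 = 13^16 × 13^4 × 13^2 ≡ 7 × 34 × 21 (mod 37): 7 × 34 = 238 ≡ 16; 16 × 21 = 336 ≡ 3. So 13^22 ≡ 3 (mod 37).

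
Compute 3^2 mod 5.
2 = 2 (binary 10). Repeated squaring mod 5: 3^1 ≡ 3; 3^2 ≡ 3² = 9 ≡ 4. So 3^2 ≡ 4 (mod 5).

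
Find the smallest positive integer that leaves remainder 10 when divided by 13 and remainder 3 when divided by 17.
M = 13 × 17 = 221. M₁ = 17, y₁ ≡ 10 (mod 13). M₂ = 13, y₂ ≡ 4 (mod 17). r = 10×17×10 + 3×13×4 ≡ 88 (mod 221). The smallest positive such number is 88.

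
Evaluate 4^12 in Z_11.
Using Fermat: 4^{10} ≡ 1 (mod 11). 12 ≡ 2 (mod 10). So 4^{12} ≡ 4^{2} ≡ 5 (mod 11)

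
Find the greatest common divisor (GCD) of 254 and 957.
1

Using the Euclidean algorithm:
254 = 0 × 957 + 254
957 = 3 × 254 + 195
254 = 1 × 195 + 59
195 = 3 × 59 + 18
59 = 3 × 18 + 5
18 = 3 × 5 + 3
5 = 1 × 3 + 2
3 = 1 × 2 + 1
2 = 2 × 1 + 0

GCD(254, 957) = 1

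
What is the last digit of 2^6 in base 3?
6 = 4 + 2 (binary 110). Repeated squaring mod 3: 2^1 ≡ 2; 2^2 ≡ 2² = 4 ≡ 1; 2^4 ≡ 1² = 1 ≡ 1. Multiply: 2^6 = 2^4 × 2^2 ≡ 1 × 1 (mod 3): 1 × 1 = 1 ≡ 1. So 2^6 ≡ 1 (mod 3).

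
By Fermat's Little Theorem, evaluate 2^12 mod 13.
By Fermat's Little Theorem, 2^{12} ≡ 1 (mod 13) since 13 is prime and gcd(2, 13) = 1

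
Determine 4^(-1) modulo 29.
4^(-1) ≡ 22 (mod 29). Verification: 4 × 22 = 88 ≡ 1 (mod 29)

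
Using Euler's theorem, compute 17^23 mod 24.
By Euler: 17^{8} ≡ 1 (mod 24) since gcd(17, 24) = 1. 23 = 2×8 + 7. So 17^{23} ≡ 17^{7} ≡ 17 (mod 24)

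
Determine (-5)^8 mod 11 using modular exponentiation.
(-5) ≡ 6 (mod 11). 8 = 8 (binary 1000). Repeated squaring mod 11: 6^1 ≡ 6; 6^2 ≡ 6² = 36 ≡ 3; 6^4 ≡ 3² = 9 ≡ 9; 6^8 ≡ 9² = 81 ≡ 4. So (-5)^8 ≡ 4 (mod 11).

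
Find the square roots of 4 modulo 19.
The square roots of 4 mod 19 are 17 and 2. Verify: 17² = 289 ≡ 4 (mod 19)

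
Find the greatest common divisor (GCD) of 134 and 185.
1

Using the Euclidean algorithm:
134 = 0 × 185 + 134
185 = 1 × 134 + 51
134 = 2 × 51 + 32
51 = 1 × 32 + 19
32 = 1 × 19 + 13
19 = 1 × 13 + 6
13 = 2 × 6 + 1
6 = 6 × 1 + 0

GCD(134, 185) = 1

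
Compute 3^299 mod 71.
Using Fermat: 3^{70} ≡ 1 (mod 71). 299 ≡ 19 (mod 70). So 3^{299} ≡ 3^{19} ≡ 58 (mod 71)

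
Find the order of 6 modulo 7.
Powers of 6 mod 7: 6^1≡6, 6^2≡1. Order = 2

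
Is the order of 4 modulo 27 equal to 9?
Yes, ord_27(4) = 9.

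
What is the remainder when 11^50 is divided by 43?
Using Fermat: 11^{42} ≡ 1 (mod 43). 50 ≡ 8 (mod 42). So 11^{50} ≡ 11^{8} ≡ 11 (mod 43)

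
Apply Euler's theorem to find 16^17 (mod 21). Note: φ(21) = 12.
By Euler: 16^{12} ≡ 1 (mod 21) since gcd(16, 21) = 1. 17 = 1×12 + 5. So 16^{17} ≡ 16^{5} ≡ 4 (mod 21)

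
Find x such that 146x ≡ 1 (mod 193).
146^(-1) ≡ 78 (mod 193). Verification: 146 × 78 = 11388 ≡ 1 (mod 193)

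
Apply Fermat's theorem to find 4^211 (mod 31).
By Fermat: 4^{30} ≡ 1 (mod 31). 211 ≡ 1 (mod 30). So 4^{211} ≡ 4^{1} ≡ 4 (mod 31)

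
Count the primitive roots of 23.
10

The number of primitive roots modulo p is φ(p-1) = φ(22)
φ(22) = 10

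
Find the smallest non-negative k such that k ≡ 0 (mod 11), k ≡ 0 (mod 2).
0

Using the Chinese Remainder Theorem:
M = product of moduli = 22
For equation 1: M_1 = 2, 2 ≡ 2 (mod 11), inverse of 2 mod 11 is 6 (check: 2 × 6 = 12 ≡ 1 (mod 11))
For equation 2: M_2 = 11, 11 ≡ 1 (mod 2), inverse of 11 mod 2 is 1 (check: 1 × 1 = 1 ≡ 1 (mod 2))
Combine: k ≡ Σ r_i×M_i×(M_i⁻¹ mod m_i) = 0×2×6 + 0×11×1 = 0 + 0 = 0
0 mod 22 = 0
k ≡ 0 (mod 22)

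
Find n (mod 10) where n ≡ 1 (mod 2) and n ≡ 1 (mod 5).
M = 2 × 5 = 10. M₁ = 5, y₁ ≡ 1 (mod 2). M₂ = 2, y₂ ≡ 3 (mod 5). n = 1×5×1 + 1×2×3 ≡ 1 (mod 10)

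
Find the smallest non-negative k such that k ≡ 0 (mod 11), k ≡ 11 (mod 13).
11

Using the Chinese Remainder Theorem:
M = product of moduli = 143
For equation 1: M_1 = 13, 13 ≡ 2 (mod 11), inverse of 13 mod 11 is 6 (check: 2 × 6 = 12 ≡ 1 (mod 11))
For equation 2: M_2 = 11, 11 ≡ 11 (mod 13), inverse of 11 mod 13 is 6 (check: 11 × 6 = 66 ≡ 1 (mod 13))
Combine: k ≡ Σ r_i×M_i×(M_i⁻¹ mod m_i) = 0×13×6 + 11×11×6 = 0 + 726 = 726
726 mod 143 = 11
k ≡ 11 (mod 143)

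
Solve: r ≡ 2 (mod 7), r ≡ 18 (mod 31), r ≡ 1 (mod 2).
M = 7 × 31 × 2 = 434. M₁ = 62, y₁ ≡ 6 (mod 7). M₂ = 14, y₂ ≡ 20 (mod 31). M₃ = 217, y₃ ≡ 1 (mod 2). r = 2×62×6 + 18×14×20 + 1×217×1 ≡ 359 (mod 434)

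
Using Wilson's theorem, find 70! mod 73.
(72)! = (70)! × (71) × (72) ≡ -1 (mod 73). So (70)! ≡ -1 × [(72)(71)]^(-1) ≡ 36 (mod 73)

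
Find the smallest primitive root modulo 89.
p - 1 = 88 has prime divisors 2, 11. h is a primitive root mod 89 iff h^(88/q) ≢ 1 (mod 89) for each such q.
h = 2: 2^44 ≡ 1, 2^8 ≡ 78 (mod 89); 2^44 ≡ 1, so not a primitive root.
h = 3: 3^44 ≡ 88, 3^8 ≡ 64 (mod 89); none is 1, so 3 has order 88 and is a primitive root.
The smallest primitive root mod 89 is g = 3.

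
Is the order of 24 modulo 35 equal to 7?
No, the actual order is 6, not 7.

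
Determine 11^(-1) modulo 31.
11^(-1) ≡ 17 (mod 31). Verification: 11 × 17 = 187 ≡ 1 (mod 31)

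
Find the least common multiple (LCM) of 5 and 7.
35

First find GCD(5, 7) using the Euclidean algorithm:
5 = 0 × 7 + 5
7 = 1 × 5 + 2
5 = 2 × 2 + 1
2 = 2 × 1 + 0
GCD(5, 7) = 1

LCM formula: LCM(a, b) = (a × b) / GCD(a, b)
LCM(5, 7) = (5 × 7) / 1
LCM(5, 7) = 35 / 1
LCM(5, 7) = 35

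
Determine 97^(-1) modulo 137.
97^(-1) ≡ 113 (mod 137). Verification: 97 × 113 = 10961 ≡ 1 (mod 137)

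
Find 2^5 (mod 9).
5 = 4 + 1 (binary 101). Repeated squaring mod 9: 2^1 ≡ 2; 2^2 ≡ 2² = 4 ≡ 4; 2^4 ≡ 4² = 16 ≡ 7. Multiply: 2^5 = 2^4 × 2^1 ≡ 7 × 2 (mod 9): 7 × 2 = 14 ≡ 5. So 2^5 ≡ 5 (mod 9).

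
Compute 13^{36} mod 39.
13

Using successive squaring:
Binary expansion of 36: 100100
Powers of 13 mod 39 (each is the square of the previous):
  13^1 ≡ 13 (mod 39)
  13^2 ≡ 13² = 169 ≡ 13 (mod 39)
  13^4 ≡ 13² = 169 ≡ 13 (mod 39)
  13^8 ≡ 13² = 169 ≡ 13 (mod 39)
  13^16 ≡ 13² = 169 ≡ 13 (mod 39)
  13^32 ≡ 13² = 169 ≡ 13 (mod 39)
36 = 32 + 4, so 13^36 = 13^32 × 13^4 ≡ 13 × 13 (mod 39)
Multiplying step by step:
  13 × 13 = 169 ≡ 13 (mod 39)
Result: 13^36 ≡ 13 (mod 39)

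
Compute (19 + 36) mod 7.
6

(19 + 36) = 55
55 mod 7 = 6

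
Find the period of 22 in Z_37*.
Powers of 22 mod 37: 22^1≡22, 22^2≡3, 22^3≡29, 22^4≡9, 22^5≡13, 22^6≡27, 22^7≡2, 22^8≡7, 22^9≡6, 22^10≡21, 22^11≡18, 22^12≡26, 22^13≡17, 22^14≡4, 22^15≡14, 22^16≡12, 22^17≡5, 22^18≡36, 22^19≡15, 22^20≡34, 22^21≡8, 22^22≡28, 22^23≡24, 22^24≡10, 22^25≡35, 22^26≡30, 22^27≡31, 22^28≡16, 22^29≡19, 22^30≡11, 22^31≡20, 22^32≡33, 22^33≡23, 22^34≡25, 22^35≡32, 22^36≡1. Order = 36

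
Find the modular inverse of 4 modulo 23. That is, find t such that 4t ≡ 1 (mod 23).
6

Using Extended Euclidean Algorithm:
gcd(4, 23) = 1
Bezout coefficients: 4 × 6 + 23 × -1 = 1
So 4 × 6 ≡ 1 (mod 23)
The inverse is 6 mod 23 = 6
Verification: 4 × 6 = 24 = 1 × 23 + 1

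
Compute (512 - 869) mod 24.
3

(512 - 869) = -357
-357 mod 24 = 3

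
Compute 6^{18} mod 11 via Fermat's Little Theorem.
4

By Fermat's Little Theorem, a^(p-1) ≡ 1 (mod p) for prime p and gcd(a, p) = 1
Here p = 11, so 6^10 ≡ 1 (mod 11)
We can reduce the exponent: 18 mod 10 = 8
So 6^18 ≡ 6^8 (mod 11)
Computing: 6^8 mod 11 = 4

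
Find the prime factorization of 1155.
3 × 5 × 7 × 11

Divide by primes starting from smallest:
1155 ÷ 3 = 385
385 ÷ 5 = 77
77 ÷ 7 = 11
11 ÷ 11 = 1

1155 = 3 × 5 × 7 × 11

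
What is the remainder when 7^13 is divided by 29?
Using repeated squaring. 13 = 8 + 4 + 1 (binary 1101). Repeated squaring mod 29: 7^1 ≡ 7; 7^2 ≡ 7² = 49 ≡ 20; 7^4 ≡ 20² = 400 ≡ 23; 7^8 ≡ 23² = 529 ≡ 7. Multiply: 7^13 = 7^8 × 7^4 × 7^1 ≡ 7 × 23 × 7 (mod 29): 7 × 23 = 161 ≡ 16; 16 × 7 = 112 ≡ 25. So 7^13 ≡ 25 (mod 29).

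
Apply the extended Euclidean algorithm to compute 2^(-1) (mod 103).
Extended GCD: 2(-51) + 103(1) = 1. So 2^(-1) ≡ 52 ≡ 52 (mod 103). Verify: 2 × 52 = 104 ≡ 1 (mod 103)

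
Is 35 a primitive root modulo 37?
p - 1 = 36 has prime divisors 2, 3. Check 35^(36/q) mod 37 for each: 35^(36/2) = 35^18 ≡ 36, 35^(36/3) = 35^12 ≡ 26 (mod 37). None of these is 1, so 35 has order 36 = φ(37), so it is a primitive root mod 37.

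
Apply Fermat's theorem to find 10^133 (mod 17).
By Fermat: 10^{16} ≡ 1 (mod 17). 133 = 8×16 + 5. So 10^{133} ≡ 10^{5} ≡ 6 (mod 17)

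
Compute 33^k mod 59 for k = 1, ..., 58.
g^1, g^2, ..., g^{58} mod 59: {33, 27, 6, 21, 44, 36, 8, 28, 39, 48, 50, 57, 52, 5, 47, 17, 30, 46, 43, 3, 40, 22, 18, 4, 14, 49, 24, 25, 58, 26, 32, 53, 38, 15, 23, 51, 31, 20, 11, 9, 2, 7, 54, 12, 42, 29, 13, 16, 56, 19, 37, 41, 55, 45, 10, 35, 34, 1}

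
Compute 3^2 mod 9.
2 = 2 (binary 10). Repeated squaring mod 9: 3^1 ≡ 3; 3^2 ≡ 3² = 9 ≡ 0. So 3^2 ≡ 0 (mod 9).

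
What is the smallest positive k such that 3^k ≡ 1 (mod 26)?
Powers of 3 mod 26: 3^1≡3, 3^2≡9, 3^3≡1. Order = 3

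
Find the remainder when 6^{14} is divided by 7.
By Fermat: 6^{6} ≡ 1 (mod 7). 14 = 2×6 + 2. So 6^{14} ≡ 6^{2} ≡ 1 (mod 7)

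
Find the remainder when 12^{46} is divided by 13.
By Fermat: 12^{12} ≡ 1 (mod 13). 46 = 3×12 + 10. So 12^{46} ≡ 12^{10} ≡ 1 (mod 13)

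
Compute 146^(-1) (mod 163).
146^(-1) ≡ 115 (mod 163). Verification: 146 × 115 = 16790 ≡ 1 (mod 163)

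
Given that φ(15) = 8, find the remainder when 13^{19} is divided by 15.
By Euler: 13^{8} ≡ 1 (mod 15) since gcd(13, 15) = 1. 19 = 2×8 + 3. So 13^{19} ≡ 13^{3} ≡ 7 (mod 15)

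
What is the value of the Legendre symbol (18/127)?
(18/127) = 18^{63} mod 127 = 1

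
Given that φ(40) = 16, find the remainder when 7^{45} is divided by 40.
By Euler: 7^{16} ≡ 1 (mod 40) since gcd(7, 40) = 1. 45 = 2×16 + 13. So 7^{45} ≡ 7^{13} ≡ 7 (mod 40)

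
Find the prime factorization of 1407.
3 × 7 × 67

Divide by primes starting from smallest:
1407 ÷ 3 = 469
469 ÷ 7 = 67
67 ÷ 67 = 1

1407 = 3 × 7 × 67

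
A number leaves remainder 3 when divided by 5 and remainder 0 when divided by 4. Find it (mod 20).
M = 5 × 4 = 20. M₁ = 4, y₁ ≡ 4 (mod 5). M₂ = 5, y₂ ≡ 1 (mod 4). z = 3×4×4 + 0×5×1 ≡ 8 (mod 20)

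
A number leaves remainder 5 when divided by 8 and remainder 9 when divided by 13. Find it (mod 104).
M = 8 × 13 = 104. M₁ = 13, y₁ ≡ 5 (mod 8). M₂ = 8, y₂ ≡ 5 (mod 13). m = 5×13×5 + 9×8×5 ≡ 61 (mod 104)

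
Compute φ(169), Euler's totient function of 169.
156

Prime factorization: 169 = 13^2
Using the formula φ(n) = n × Π(1 - 1/p) for each prime factor p:
φ(169) = 169 × (1 - 1/13)
φ(169) = 156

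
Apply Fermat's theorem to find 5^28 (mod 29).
By Fermat's Little Theorem, 5^{28} ≡ 1 (mod 29) since 29 is prime and gcd(5, 29) = 1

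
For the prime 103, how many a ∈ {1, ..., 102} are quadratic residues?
For prime 103, there are (p-1)/2 = (103-1)/2 = 51 quadratic residues (excluding 0).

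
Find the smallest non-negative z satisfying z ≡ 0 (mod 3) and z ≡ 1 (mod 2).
M = 3 × 2 = 6. M₁ = 2, y₁ ≡ 2 (mod 3). M₂ = 3, y₂ ≡ 1 (mod 2). z = 0×2×2 + 1×3×1 ≡ 3 (mod 6)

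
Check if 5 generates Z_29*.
p - 1 = 28 has prime divisors 2, 7. Check 5^(28/q) mod 29 for each: 5^(28/2) = 5^14 ≡ 1, 5^(28/7) = 5^4 ≡ 16 (mod 29). Since 5^14 ≡ 1 (mod 29), the order of 5 divides 14 (in fact the order is 14) ≠ 28, so it is not a primitive root.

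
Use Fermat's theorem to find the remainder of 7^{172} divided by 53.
28

By Fermat's Little Theorem, a^(p-1) ≡ 1 (mod p) for prime p and gcd(a, p) = 1
Here p = 53, so 7^52 ≡ 1 (mod 53)
We can reduce the exponent: 172 mod 52 = 16
So 7^172 ≡ 7^16 (mod 53)
Computing: 7^16 mod 53 = 28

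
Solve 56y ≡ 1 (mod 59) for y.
39

Using Extended Euclidean Algorithm:
gcd(56, 59) = 1
Bezout coefficients: 56 × -20 + 59 × 19 = 1
So 56 × -20 ≡ 1 (mod 59)
The inverse is -20 mod 59 = 39
Verification: 56 × 39 = 2184 = 37 × 59 + 1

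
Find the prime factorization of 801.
3^2 × 89

Divide by primes starting from smallest:
801 ÷ 3 = 267
267 ÷ 3 = 89
89 ÷ 89 = 1

801 = 3^2 × 89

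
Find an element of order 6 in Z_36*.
5 has order 6 mod 36 since 5^{6} ≡ 1 (mod 36) and no smaller power works.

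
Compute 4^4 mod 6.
4 = 4 (binary 100). Repeated squaring mod 6: 4^1 ≡ 4; 4^2 ≡ 4² = 16 ≡ 4; 4^4 ≡ 4² = 16 ≡ 4. So 4^4 ≡ 4 (mod 6).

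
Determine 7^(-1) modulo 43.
7^(-1) ≡ 37 (mod 43). Verification: 7 × 37 = 259 ≡ 1 (mod 43)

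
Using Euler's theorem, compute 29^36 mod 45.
By Euler: 29^{24} ≡ 1 (mod 45) since gcd(29, 45) = 1. 36 = 1×24 + 12. So 29^{36} ≡ 29^{12} ≡ 1 (mod 45)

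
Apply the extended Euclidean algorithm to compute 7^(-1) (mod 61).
Extended GCD: 7(-26) + 61(3) = 1. So 7^(-1) ≡ 35 ≡ 35 (mod 61). Verify: 7 × 35 = 245 ≡ 1 (mod 61)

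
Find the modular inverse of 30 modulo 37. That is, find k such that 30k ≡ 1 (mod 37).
21

Using Extended Euclidean Algorithm:
gcd(30, 37) = 1
Bezout coefficients: 30 × -16 + 37 × 13 = 1
So 30 × -16 ≡ 1 (mod 37)
The inverse is -16 mod 37 = 21
Verification: 30 × 21 = 630 = 17 × 37 + 1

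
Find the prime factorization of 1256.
2^3 × 157

Divide by primes starting from smallest:
1256 ÷ 2 = 628
628 ÷ 2 = 314
314 ÷ 2 = 157
157 ÷ 157 = 1

1256 = 2^3 × 157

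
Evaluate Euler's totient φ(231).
120

Prime factorization: 231 = 3 × 7 × 11
Using the formula φ(n) = n × Π(1 - 1/p) for each prime factor p:
φ(231) = 231 × (1 - 1/3) × (1 - 1/7) × (1 - 1/11)
φ(231) = 120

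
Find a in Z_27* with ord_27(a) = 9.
4 has order 9 mod 27 since 4^{9} ≡ 1 (mod 27) and no smaller power works.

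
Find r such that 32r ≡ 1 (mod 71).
32^(-1) ≡ 20 (mod 71). Verification: 32 × 20 = 640 ≡ 1 (mod 71)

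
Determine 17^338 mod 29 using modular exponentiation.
Using Fermat: 17^{28} ≡ 1 (mod 29). 338 ≡ 2 (mod 28). So 17^{338} ≡ 17^{2} ≡ 28 (mod 29)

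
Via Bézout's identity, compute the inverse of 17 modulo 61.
Extended GCD: 17(18) + 61(-5) = 1. So 17^(-1) ≡ 18 ≡ 18 (mod 61). Verify: 17 × 18 = 306 ≡ 1 (mod 61)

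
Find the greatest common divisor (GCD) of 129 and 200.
1

Using the Euclidean algorithm:
129 = 0 × 200 + 129
200 = 1 × 129 + 71
129 = 1 × 71 + 58
71 = 1 × 58 + 13
58 = 4 × 13 + 6
13 = 2 × 6 + 1
6 = 6 × 1 + 0

GCD(129, 200) = 1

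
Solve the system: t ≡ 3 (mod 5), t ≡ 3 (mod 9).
M = 5 × 9 = 45. M₁ = 9, y₁ ≡ 4 (mod 5). M₂ = 5, y₂ ≡ 2 (mod 9). t = 3×9×4 + 3×5×2 ≡ 3 (mod 45)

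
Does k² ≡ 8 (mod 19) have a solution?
By Euler's criterion: 8^{9} ≡ 18 (mod 19). Since this equals -1 (≡ 18), 8 is not a QR.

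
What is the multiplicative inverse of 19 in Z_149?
19^(-1) ≡ 102 (mod 149). Verification: 19 × 102 = 1938 ≡ 1 (mod 149)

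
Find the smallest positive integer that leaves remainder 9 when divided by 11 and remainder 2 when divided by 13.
M = 11 × 13 = 143. M₁ = 13, y₁ ≡ 6 (mod 11). M₂ = 11, y₂ ≡ 6 (mod 13). t = 9×13×6 + 2×11×6 ≡ 119 (mod 143). The smallest positive such number is 119.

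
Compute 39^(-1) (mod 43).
32

Using Extended Euclidean Algorithm:
gcd(39, 43) = 1
Bezout coefficients: 39 × -11 + 43 × 10 = 1
So 39 × -11 ≡ 1 (mod 43)
The inverse is -11 mod 43 = 32
Verification: 39 × 32 = 1248 = 29 × 43 + 1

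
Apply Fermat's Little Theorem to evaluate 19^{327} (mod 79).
8

By Fermat's Little Theorem, a^(p-1) ≡ 1 (mod p) for prime p and gcd(a, p) = 1
Here p = 79, so 19^78 ≡ 1 (mod 79)
We can reduce the exponent: 327 mod 78 = 15
So 19^327 ≡ 19^15 (mod 79)
Computing: 19^15 mod 79 = 8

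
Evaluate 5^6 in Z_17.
6 = 4 + 2 (binary 110). Repeated squaring mod 17: 5^1 ≡ 5; 5^2 ≡ 5² = 25 ≡ 8; 5^4 ≡ 8² = 64 ≡ 13. Multiply: 5^6 = 5^4 × 5^2 ≡ 13 × 8 (mod 17): 13 × 8 = 104 ≡ 2. So 5^6 ≡ 2 (mod 17).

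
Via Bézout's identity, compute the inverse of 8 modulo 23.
Extended GCD: 8(3) + 23(-1) = 1. So 8^(-1) ≡ 3 ≡ 3 (mod 23). Verify: 8 × 3 = 24 ≡ 1 (mod 23)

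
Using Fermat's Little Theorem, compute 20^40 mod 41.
By Fermat's Little Theorem, 20^{40} ≡ 1 (mod 41) since 41 is prime and gcd(20, 41) = 1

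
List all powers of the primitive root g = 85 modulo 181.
g^1, g^2, ..., g^{180} mod 181: {85, 166, 173, 44, 120, 64, 10, 126, 31, 101, 78, 114, 97, 100, 174, 129, 105, 56, 54, 65, 95, 111, 23, 145, 17, 178, 107, 45, 24, 49, 2, 170, 151, 165, 88, 59, 128, 20, 71, 62, 21, 156, 47, 13, 19, 167, 77, 29, 112, 108, 130, 9, 41, 46, 109, 34, 175, 33, 90, 48, 98, 4, 159, 121, 149, 176, 118, 75, 40, 142, 124, 42, 131, 94, 26, 38, 153, 154, 58, 43, 35, 79, 18, 82, 92, 37, 68, 169, 66, 180, 96, 15, 8, 137, 61, 117, 171, 55, 150, 80, 103, 67, 84, 81, 7, 52, 76, 125, 127, 116, 86, 70, 158, 36, 164, 3, 74, 136, 157, 132, 179, 11, 30, 16, 93, 122, 53, 161, 110, 119, 160, 25, 134, 168, 162, 14, 104, 152, 69, 73, 51, 172, 140, 135, 72, 147, 6, 148, 91, 133, 83, 177, 22, 60, 32, 5, 63, 106, 141, 39, 57, 139, 50, 87, 155, 143, 28, 27, 123, 138, 146, 102, 163, 99, 89, 144, 113, 12, 115, 1}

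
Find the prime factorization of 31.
31

Divide by primes starting from smallest:
31 ÷ 31 = 1

31 = 31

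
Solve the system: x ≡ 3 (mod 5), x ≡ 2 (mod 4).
M = 5 × 4 = 20. M₁ = 4, y₁ ≡ 4 (mod 5). M₂ = 5, y₂ ≡ 1 (mod 4). x = 3×4×4 + 2×5×1 ≡ 18 (mod 20)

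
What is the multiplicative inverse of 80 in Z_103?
94

Using Extended Euclidean Algorithm:
gcd(80, 103) = 1
Bezout coefficients: 80 × -9 + 103 × 7 = 1
So 80 × -9 ≡ 1 (mod 103)
The inverse is -9 mod 103 = 94
Verification: 80 × 94 = 7520 = 73 × 103 + 1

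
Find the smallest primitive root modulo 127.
p - 1 = 126 has prime divisors 2, 3, 7. h is a primitive root mod 127 iff h^(126/q) ≢ 1 (mod 127) for each such q.
h = 2: 2^63 ≡ 1, 2^42 ≡ 1, 2^18 ≡ 16 (mod 127); 2^63 ≡ 1, so not a primitive root.
h = 3: 3^63 ≡ 126, 3^42 ≡ 107, 3^18 ≡ 4 (mod 127); none is 1, so 3 has order 126 and is a primitive root.
The smallest primitive root mod 127 is g = 3.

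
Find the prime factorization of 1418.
2 × 709

Divide by primes starting from smallest:
1418 ÷ 2 = 709
709 ÷ 709 = 1

1418 = 2 × 709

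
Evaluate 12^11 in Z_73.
Using repeated squaring. 11 = 8 + 2 + 1 (binary 1011). Repeated squaring mod 73: 12^1 ≡ 12; 12^2 ≡ 12² = 144 ≡ 71; 12^4 ≡ 71² = 5041 ≡ 4; 12^8 ≡ 4² = 16 ≡ 16. Multiply: 12^11 = 12^8 × 12^2 × 12^1 ≡ 16 × 71 × 12 (mod 73): 16 × 71 = 1136 ≡ 41; 41 × 12 = 492 ≡ 54. So 12^11 ≡ 54 (mod 73).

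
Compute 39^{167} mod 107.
36

Using successive squaring:
Binary expansion of 167: 10100111
Powers of 39 mod 107 (each is the square of the previous):
  39^1 ≡ 39 (mod 107)
  39^2 ≡ 39² = 1521 ≡ 23 (mod 107)
  39^4 ≡ 23² = 529 ≡ 101 (mod 107)
  39^8 ≡ 101² = 10201 ≡ 36 (mod 107)
  39^16 ≡ 36² = 1296 ≡ 12 (mod 107)
  39^32 ≡ 12² = 144 ≡ 37 (mod 107)
  39^64 ≡ 37² = 1369 ≡ 85 (mod 107)
  39^128 ≡ 85² = 7225 ≡ 56 (mod 107)
167 = 128 + 32 + 4 + 2 + 1, so 39^167 = 39^128 × 39^32 × 39^4 × 39^2 × 39^1 ≡ 56 × 37 × 101 × 23 × 39 (mod 107)
Multiplying step by step:
  56 × 37 = 2072 ≡ 39 (mod 107)
  39 × 101 = 3939 ≡ 87 (mod 107)
  87 × 23 = 2001 ≡ 75 (mod 107)
  75 × 39 = 2925 ≡ 36 (mod 107)
Result: 39^167 ≡ 36 (mod 107)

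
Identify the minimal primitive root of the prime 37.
p - 1 = 36 has prime divisors 2, 3. h is a primitive root mod 37 iff h^(36/q) ≢ 1 (mod 37) for each such q.
h = 2: 2^18 ≡ 36, 2^12 ≡ 26 (mod 37); none is 1, so 2 has order 36 and is a primitive root.
The smallest primitive root mod 37 is g = 2.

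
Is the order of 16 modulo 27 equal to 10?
No, the actual order is 9, not 10.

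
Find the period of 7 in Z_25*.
Powers of 7 mod 25: 7^1≡7, 7^2≡24, 7^3≡18, 7^4≡1. Order = 4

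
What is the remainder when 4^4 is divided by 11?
4 = 4 (binary 100). Repeated squaring mod 11: 4^1 ≡ 4; 4^2 ≡ 4² = 16 ≡ 5; 4^4 ≡ 5² = 25 ≡ 3. So 4^4 ≡ 3 (mod 11).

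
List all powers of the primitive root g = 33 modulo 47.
g^1, g^2, ..., g^{46} mod 47: {33, 8, 29, 17, 44, 42, 23, 7, 43, 9, 15, 25, 26, 12, 20, 2, 19, 16, 11, 34, 41, 37, 46, 14, 39, 18, 30, 3, 5, 24, 40, 4, 38, 32, 22, 21, 35, 27, 45, 28, 31, 36, 13, 6, 10, 1}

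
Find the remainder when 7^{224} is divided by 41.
By Fermat: 7^{40} ≡ 1 (mod 41). 224 = 5×40 + 24. So 7^{224} ≡ 7^{24} ≡ 18 (mod 41)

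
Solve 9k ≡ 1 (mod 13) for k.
3

Using Extended Euclidean Algorithm:
gcd(9, 13) = 1
Bezout coefficients: 9 × 3 + 13 × -2 = 1
So 9 × 3 ≡ 1 (mod 13)
The inverse is 3 mod 13 = 3
Verification: 9 × 3 = 27 = 2 × 13 + 1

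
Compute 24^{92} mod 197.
53

Using successive squaring:
Binary expansion of 92: 1011100
Powers of 24 mod 197 (each is the square of the previous):
  24^1 ≡ 24 (mod 197)
  24^2 ≡ 24² = 576 ≡ 182 (mod 197)
  24^4 ≡ 182² = 33124 ≡ 28 (mod 197)
  24^8 ≡ 28² = 784 ≡ 193 (mod 197)
  24^16 ≡ 193² = 37249 ≡ 16 (mod 197)
  24^32 ≡ 16² = 256 ≡ 59 (mod 197)
  24^64 ≡ 59² = 3481 ≡ 132 (mod 197)
92 = 64 + 16 + 8 + 4, so 24^92 = 24^64 × 24^16 × 24^8 × 24^4 ≡ 132 × 16 × 193 × 28 (mod 197)
Multiplying step by step:
  132 × 16 = 2112 ≡ 142 (mod 197)
  142 × 193 = 27406 ≡ 23 (mod 197)
  23 × 28 = 644 ≡ 53 (mod 197)
Result: 24^92 ≡ 53 (mod 197)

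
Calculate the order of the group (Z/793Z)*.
720

Prime factorization: 793 = 13 × 61
Using the formula φ(n) = n × Π(1 - 1/p) for each prime factor p:
φ(793) = 793 × (1 - 1/13) × (1 - 1/61)
φ(793) = 720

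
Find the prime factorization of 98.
2 × 7^2

Divide by primes starting from smallest:
98 ÷ 2 = 49
49 ÷ 7 = 7
7 ÷ 7 = 1

98 = 2 × 7^2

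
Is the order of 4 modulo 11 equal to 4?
No, the actual order is 5, not 4.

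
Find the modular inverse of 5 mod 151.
5^(-1) ≡ 121 (mod 151). Verification: 5 × 121 = 605 ≡ 1 (mod 151)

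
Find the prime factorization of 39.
3 × 13

Divide by primes starting from smallest:
39 ÷ 3 = 13
13 ÷ 13 = 1

39 = 3 × 13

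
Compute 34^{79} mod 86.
30

Using successive squaring:
Binary expansion of 79: 1001111
Powers of 34 mod 86 (each is the square of the previous):
  34^1 ≡ 34 (mod 86)
  34^2 ≡ 34² = 1156 ≡ 38 (mod 86)
  34^4 ≡ 38² = 1444 ≡ 68 (mod 86)
  34^8 ≡ 68² = 4624 ≡ 66 (mod 86)
  34^16 ≡ 66² = 4356 ≡ 56 (mod 86)
  34^32 ≡ 56² = 3136 ≡ 40 (mod 86)
  34^64 ≡ 40² = 1600 ≡ 52 (mod 86)
79 = 64 + 8 + 4 + 2 + 1, so 34^79 = 34^64 × 34^8 × 34^4 × 34^2 × 34^1 ≡ 52 × 66 × 68 × 38 × 34 (mod 86)
Multiplying step by step:
  52 × 66 = 3432 ≡ 78 (mod 86)
  78 × 68 = 5304 ≡ 58 (mod 86)
  58 × 38 = 2204 ≡ 54 (mod 86)
  54 × 34 = 1836 ≡ 30 (mod 86)
Result: 34^79 ≡ 30 (mod 86)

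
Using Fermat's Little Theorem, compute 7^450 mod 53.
By Fermat: 7^{52} ≡ 1 (mod 53). 450 = 8×52 + 34. So 7^{450} ≡ 7^{34} ≡ 44 (mod 53)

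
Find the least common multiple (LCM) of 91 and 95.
8645

First find GCD(91, 95) using the Euclidean algorithm:
91 = 0 × 95 + 91
95 = 1 × 91 + 4
91 = 22 × 4 + 3
4 = 1 × 3 + 1
3 = 3 × 1 + 0
GCD(91, 95) = 1

LCM formula: LCM(a, b) = (a × b) / GCD(a, b)
LCM(91, 95) = (91 × 95) / 1
LCM(91, 95) = 8645 / 1
LCM(91, 95) = 8645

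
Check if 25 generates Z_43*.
p - 1 = 42 has prime divisors 2, 3, 7. Check 25^(42/q) mod 43 for each: 25^(42/2) = 25^21 ≡ 1, 25^(42/3) = 25^14 ≡ 6, 25^(42/7) = 25^6 ≡ 41 (mod 43). Since 25^21 ≡ 1 (mod 43), the order of 25 divides 21 (in fact the order is 21) ≠ 42, so it is not a primitive root.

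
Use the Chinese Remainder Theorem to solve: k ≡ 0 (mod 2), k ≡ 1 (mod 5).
M = 2 × 5 = 10. M₁ = 5, y₁ ≡ 1 (mod 2). M₂ = 2, y₂ ≡ 3 (mod 5). k = 0×5×1 + 1×2×3 ≡ 6 (mod 10)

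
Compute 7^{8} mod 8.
1

Using successive squaring:
Binary expansion of 8: 1000
Powers of 7 mod 8 (each is the square of the previous):
  7^1 ≡ 7 (mod 8)
  7^2 ≡ 7² = 49 ≡ 1 (mod 8)
  7^4 ≡ 1² = 1 ≡ 1 (mod 8)
  7^8 ≡ 1² = 1 ≡ 1 (mod 8)
8 is a power of 2, so 7^8 is the last square: ≡ 1 (mod 8)
Result: 7^8 ≡ 1 (mod 8)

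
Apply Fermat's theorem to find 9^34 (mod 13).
By Fermat: 9^{12} ≡ 1 (mod 13). 34 = 2×12 + 10. So 9^{34} ≡ 9^{10} ≡ 9 (mod 13)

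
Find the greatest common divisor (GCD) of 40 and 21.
1

Using the Euclidean algorithm:
40 = 1 × 21 + 19
21 = 1 × 19 + 2
19 = 9 × 2 + 1
2 = 2 × 1 + 0

GCD(40, 21) = 1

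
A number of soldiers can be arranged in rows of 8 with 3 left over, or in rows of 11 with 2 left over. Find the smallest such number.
M = 8 × 11 = 88. M₁ = 11, y₁ ≡ 3 (mod 8). M₂ = 8, y₂ ≡ 7 (mod 11). r = 3×11×3 + 2×8×7 ≡ 35 (mod 88). The smallest positive such number is 35.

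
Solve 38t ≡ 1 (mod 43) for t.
17

Using Extended Euclidean Algorithm:
gcd(38, 43) = 1
Bezout coefficients: 38 × 17 + 43 × -15 = 1
So 38 × 17 ≡ 1 (mod 43)
The inverse is 17 mod 43 = 17
Verification: 38 × 17 = 646 = 15 × 43 + 1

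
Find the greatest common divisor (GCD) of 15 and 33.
3

Using the Euclidean algorithm:
15 = 0 × 33 + 15
33 = 2 × 15 + 3
15 = 5 × 3 + 0

GCD(15, 33) = 3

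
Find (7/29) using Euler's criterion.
(7/29) = 7^{14} mod 29 = 1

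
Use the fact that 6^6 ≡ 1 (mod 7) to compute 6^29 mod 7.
By Fermat: 6^{6} ≡ 1 (mod 7). 29 = 4×6 + 5. So 6^{29} ≡ 6^{5} ≡ 6 (mod 7)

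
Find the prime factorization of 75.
3 × 5^2

Divide by primes starting from smallest:
75 ÷ 3 = 25
25 ÷ 5 = 5
5 ÷ 5 = 1

75 = 3 × 5^2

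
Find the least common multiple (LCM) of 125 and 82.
10250

First find GCD(125, 82) using the Euclidean algorithm:
125 = 1 × 82 + 43
82 = 1 × 43 + 39
43 = 1 × 39 + 4
39 = 9 × 4 + 3
4 = 1 × 3 + 1
3 = 3 × 1 + 0
GCD(125, 82) = 1

LCM formula: LCM(a, b) = (a × b) / GCD(a, b)
LCM(125, 82) = (125 × 82) / 1
LCM(125, 82) = 10250 / 1
LCM(125, 82) = 10250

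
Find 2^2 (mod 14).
2 = 2 (binary 10). Repeated squaring mod 14: 2^1 ≡ 2; 2^2 ≡ 2² = 4 ≡ 4. So 2^2 ≡ 4 (mod 14).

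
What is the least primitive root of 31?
3

A primitive root g modulo p has order p-1 = 30
Prime divisors of 30: [2, 3, 5]
g is a primitive root iff g^(30/q) ≢ 1 (mod 31) for each prime divisor q
Testing small values:
  g = 2: 2^15 ≡ 1, 2^10 ≡ 1, 2^6 ≡ 2 (mod 31) → 2^15 ≡ 1, not primitive root
  g = 3: 3^15 ≡ 30, 3^10 ≡ 25, 3^6 ≡ 16 (mod 31) → none is 1, primitive root!
The smallest primitive root is 3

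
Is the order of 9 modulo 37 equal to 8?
No, the actual order is 9, not 8.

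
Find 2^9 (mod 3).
9 = 8 + 1 (binary 1001). Repeated squaring mod 3: 2^1 ≡ 2; 2^2 ≡ 2² = 4 ≡ 1; 2^4 ≡ 1² = 1 ≡ 1; 2^8 ≡ 1² = 1 ≡ 1. Multiply: 2^9 = 2^8 × 2^1 ≡ 1 × 2 (mod 3): 1 × 2 = 2 ≡ 2. So 2^9 ≡ 2 (mod 3).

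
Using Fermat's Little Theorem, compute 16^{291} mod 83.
49

By Fermat's Little Theorem, a^(p-1) ≡ 1 (mod p) for prime p and gcd(a, p) = 1
Here p = 83, so 16^82 ≡ 1 (mod 83)
We can reduce the exponent: 291 mod 82 = 45
So 16^291 ≡ 16^45 (mod 83)
Computing: 16^45 mod 83 = 49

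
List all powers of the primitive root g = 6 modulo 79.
g^1, g^2, ..., g^{78} mod 79: {6, 36, 58, 32, 34, 46, 39, 76, 61, 50, 63, 62, 56, 20, 41, 9, 54, 8, 48, 51, 69, 19, 35, 52, 75, 55, 14, 5, 30, 22, 53, 2, 12, 72, 37, 64, 68, 13, 78, 73, 43, 21, 47, 45, 33, 40, 3, 18, 29, 16, 17, 23, 59, 38, 70, 25, 71, 31, 28, 10, 60, 44, 27, 4, 24, 65, 74, 49, 57, 26, 77, 67, 7, 42, 15, 11, 66, 1}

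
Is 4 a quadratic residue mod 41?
By Euler's criterion: 4^{20} ≡ 1 (mod 41). Since this equals 1, 4 is a QR.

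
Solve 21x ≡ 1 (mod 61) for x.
32

Using Extended Euclidean Algorithm:
gcd(21, 61) = 1
Bezout coefficients: 21 × -29 + 61 × 10 = 1
So 21 × -29 ≡ 1 (mod 61)
The inverse is -29 mod 61 = 32
Verification: 21 × 32 = 672 = 11 × 61 + 1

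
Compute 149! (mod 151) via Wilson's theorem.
(150)! = (149)! × (150) ≡ -1 (mod 151). So (149)! ≡ -1 × (150)^(-1) ≡ (-1)×(-1) = 1 (mod 151)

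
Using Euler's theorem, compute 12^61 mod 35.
By Euler: 12^{24} ≡ 1 (mod 35) since gcd(12, 35) = 1. 61 = 2×24 + 13. So 12^{61} ≡ 12^{13} ≡ 12 (mod 35)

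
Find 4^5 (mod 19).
5 = 4 + 1 (binary 101). Repeated squaring mod 19: 4^1 ≡ 4; 4^2 ≡ 4² = 16 ≡ 16; 4^4 ≡ 16² = 256 ≡ 9. Multiply: 4^5 = 4^4 × 4^1 ≡ 9 × 4 (mod 19): 9 × 4 = 36 ≡ 17. So 4^5 ≡ 17 (mod 19).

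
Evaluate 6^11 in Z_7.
Using Fermat: 6^{6} ≡ 1 (mod 7). 11 ≡ 5 (mod 6). So 6^{11} ≡ 6^{5} ≡ 6 (mod 7)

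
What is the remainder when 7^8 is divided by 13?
8 = 8 (binary 1000). Repeated squaring mod 13: 7^1 ≡ 7; 7^2 ≡ 7² = 49 ≡ 10; 7^4 ≡ 10² = 100 ≡ 9; 7^8 ≡ 9² = 81 ≡ 3. So 7^8 ≡ 3 (mod 13).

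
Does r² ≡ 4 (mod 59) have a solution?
By Euler's criterion: 4^{29} ≡ 1 (mod 59). Since this equals 1, 4 is a QR.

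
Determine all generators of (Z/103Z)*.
Primitive roots mod 103: {5, 6, 11, 12, 20, 21, 35, 40, 43, 44, 45, 48, 51, 53, 54, 62, 65, 67, 70, 71, 74, 75, 77, 78, 84, 85, 86, 87, 88, 96, 99, 101}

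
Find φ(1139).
1056

Prime factorization: 1139 = 17 × 67
Using the formula φ(n) = n × Π(1 - 1/p) for each prime factor p:
φ(1139) = 1139 × (1 - 1/17) × (1 - 1/67)
φ(1139) = 1056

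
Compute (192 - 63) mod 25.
4

(192 - 63) = 129
129 mod 25 = 4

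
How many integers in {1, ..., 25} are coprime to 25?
20

Prime factorization: 25 = 5^2
Using the formula φ(n) = n × Π(1 - 1/p) for each prime factor p:
φ(25) = 25 × (1 - 1/5)
φ(25) = 20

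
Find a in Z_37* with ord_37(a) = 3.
10 has order 3 mod 37 since 10^{3} ≡ 1 (mod 37) and no smaller power works.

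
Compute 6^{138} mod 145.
141

Using successive squaring:
Binary expansion of 138: 10001010
Powers of 6 mod 145 (each is the square of the previous):
  6^1 ≡ 6 (mod 145)
  6^2 ≡ 6² = 36 ≡ 36 (mod 145)
  6^4 ≡ 36² = 1296 ≡ 136 (mod 145)
  6^8 ≡ 136² = 18496 ≡ 81 (mod 145)
  6^16 ≡ 81² = 6561 ≡ 36 (mod 145)
  6^32 ≡ 36² = 1296 ≡ 136 (mod 145)
  6^64 ≡ 136² = 18496 ≡ 81 (mod 145)
  6^128 ≡ 81² = 6561 ≡ 36 (mod 145)
138 = 128 + 8 + 2, so 6^138 = 6^128 × 6^8 × 6^2 ≡ 36 × 81 × 36 (mod 145)
Multiplying step by step:
  36 × 81 = 2916 ≡ 16 (mod 145)
  16 × 36 = 576 ≡ 141 (mod 145)
Result: 6^138 ≡ 141 (mod 145)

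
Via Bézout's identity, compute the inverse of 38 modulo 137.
Extended GCD: 38(-18) + 137(5) = 1. So 38^(-1) ≡ 119 ≡ 119 (mod 137). Verify: 38 × 119 = 4522 ≡ 1 (mod 137)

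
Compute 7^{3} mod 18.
1

Using successive squaring:
Binary expansion of 3: 11
Powers of 7 mod 18 (each is the square of the previous):
  7^1 ≡ 7 (mod 18)
  7^2 ≡ 7² = 49 ≡ 13 (mod 18)
3 = 2 + 1, so 7^3 = 7^2 × 7^1 ≡ 13 × 7 (mod 18)
Multiplying step by step:
  13 × 7 = 91 ≡ 1 (mod 18)
Result: 7^3 ≡ 1 (mod 18)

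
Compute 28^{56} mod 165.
16

Using successive squaring:
Binary expansion of 56: 111000
Powers of 28 mod 165 (each is the square of the previous):
  28^1 ≡ 28 (mod 165)
  28^2 ≡ 28² = 784 ≡ 124 (mod 165)
  28^4 ≡ 124² = 15376 ≡ 31 (mod 165)
  28^8 ≡ 31² = 961 ≡ 136 (mod 165)
  28^16 ≡ 136² = 18496 ≡ 16 (mod 165)
  28^32 ≡ 16² = 256 ≡ 91 (mod 165)
56 = 32 + 16 + 8, so 28^56 = 28^32 × 28^16 × 28^8 ≡ 91 × 16 × 136 (mod 165)
Multiplying step by step:
  91 × 16 = 1456 ≡ 136 (mod 165)
  136 × 136 = 18496 ≡ 16 (mod 165)
Result: 28^56 ≡ 16 (mod 165)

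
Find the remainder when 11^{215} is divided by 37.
By Fermat: 11^{36} ≡ 1 (mod 37). 215 = 5×36 + 35. So 11^{215} ≡ 11^{35} ≡ 27 (mod 37)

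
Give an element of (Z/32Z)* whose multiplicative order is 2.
15 has order 2 mod 32 since 15^{2} ≡ 1 (mod 32) and no smaller power works.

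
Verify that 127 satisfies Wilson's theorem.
(126)! mod 127 = 126. Since this equals -1 (mod 127), Wilson confirms 127 is prime.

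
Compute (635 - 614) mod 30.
21

(635 - 614) = 21
21 mod 30 = 21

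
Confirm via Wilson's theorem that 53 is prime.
(52)! mod 53 = 52. Since this equals -1 (mod 53), Wilson confirms 53 is prime.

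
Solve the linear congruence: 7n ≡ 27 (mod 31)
26

Since gcd(7, 31) = 1 divides 27, a solution exists.
Multiply both sides by the inverse of 7 mod 31:
  7^(-1) mod 31 = 9
  x ≡ 9 × 27 ≡ 243 ≡ 26 (mod 31)
Verification: 7 × 26 = 182 = 5 × 31 + 27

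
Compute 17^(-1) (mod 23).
17^(-1) ≡ 19 (mod 23). Verification: 17 × 19 = 323 ≡ 1 (mod 23)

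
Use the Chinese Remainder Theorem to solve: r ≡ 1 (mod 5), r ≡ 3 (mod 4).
M = 5 × 4 = 20. M₁ = 4, y₁ ≡ 4 (mod 5). M₂ = 5, y₂ ≡ 1 (mod 4). r = 1×4×4 + 3×5×1 ≡ 11 (mod 20)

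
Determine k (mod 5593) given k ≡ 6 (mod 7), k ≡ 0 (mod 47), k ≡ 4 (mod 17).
3149

Using the Chinese Remainder Theorem:
M = product of moduli = 5593
For equation 1: M_1 = 799, 799 ≡ 1 (mod 7), inverse of 799 mod 7 is 1 (check: 1 × 1 = 1 ≡ 1 (mod 7))
For equation 2: M_2 = 119, 119 ≡ 25 (mod 47), inverse of 119 mod 47 is 32 (check: 25 × 32 = 800 ≡ 1 (mod 47))
For equation 3: M_3 = 329, 329 ≡ 6 (mod 17), inverse of 329 mod 17 is 3 (check: 6 × 3 = 18 ≡ 1 (mod 17))
Combine: k ≡ Σ r_i×M_i×(M_i⁻¹ mod m_i) = 6×799×1 + 0×119×32 + 4×329×3 = 4794 + 0 + 3948 = 8742
8742 mod 5593 = 3149
k ≡ 3149 (mod 5593)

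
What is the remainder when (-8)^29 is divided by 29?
Using Fermat: (-8)^{28} ≡ 1 (mod 29). 29 ≡ 1 (mod 28). So (-8)^{29} ≡ (-8)^{1} ≡ 21 (mod 29)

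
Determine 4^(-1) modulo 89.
4^(-1) ≡ 67 (mod 89). Verification: 4 × 67 = 268 ≡ 1 (mod 89)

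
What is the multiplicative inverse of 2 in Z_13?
7

Using Extended Euclidean Algorithm:
gcd(2, 13) = 1
Bezout coefficients: 2 × -6 + 13 × 1 = 1
So 2 × -6 ≡ 1 (mod 13)
The inverse is -6 mod 13 = 7
Verification: 2 × 7 = 14 = 1 × 13 + 1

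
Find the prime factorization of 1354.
2 × 677

Divide by primes starting from smallest:
1354 ÷ 2 = 677
677 ÷ 677 = 1

1354 = 2 × 677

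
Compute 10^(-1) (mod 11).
10^(-1) ≡ 10 (mod 11). Verification: 10 × 10 = 100 ≡ 1 (mod 11)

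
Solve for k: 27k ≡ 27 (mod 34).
1

Since gcd(27, 34) = 1 divides 27, a solution exists.
Multiply both sides by the inverse of 27 mod 34:
  27^(-1) mod 34 = 29
  x ≡ 29 × 27 ≡ 783 ≡ 1 (mod 34)
Verification: 27 × 1 = 27 = 0 × 34 + 27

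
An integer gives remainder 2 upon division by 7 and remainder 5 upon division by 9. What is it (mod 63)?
M = 7 × 9 = 63. M₁ = 9, y₁ ≡ 4 (mod 7). M₂ = 7, y₂ ≡ 4 (mod 9). r = 2×9×4 + 5×7×4 ≡ 23 (mod 63). The smallest positive such number is 23.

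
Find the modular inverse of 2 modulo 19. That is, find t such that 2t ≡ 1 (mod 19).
10

Using Extended Euclidean Algorithm:
gcd(2, 19) = 1
Bezout coefficients: 2 × -9 + 19 × 1 = 1
So 2 × -9 ≡ 1 (mod 19)
The inverse is -9 mod 19 = 10
Verification: 2 × 10 = 20 = 1 × 19 + 1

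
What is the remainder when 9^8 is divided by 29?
8 = 8 (binary 1000). Repeated squaring mod 29: 9^1 ≡ 9; 9^2 ≡ 9² = 81 ≡ 23; 9^4 ≡ 23² = 529 ≡ 7; 9^8 ≡ 7² = 49 ≡ 20. So 9^8 ≡ 20 (mod 29).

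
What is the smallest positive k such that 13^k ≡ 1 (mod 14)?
Powers of 13 mod 14: 13^1≡13, 13^2≡1. Order = 2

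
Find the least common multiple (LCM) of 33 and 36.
396

First find GCD(33, 36) using the Euclidean algorithm:
33 = 0 × 36 + 33
36 = 1 × 33 + 3
33 = 11 × 3 + 0
GCD(33, 36) = 3

LCM formula: LCM(a, b) = (a × b) / GCD(a, b)
LCM(33, 36) = (33 × 36) / 3
LCM(33, 36) = 1188 / 3
LCM(33, 36) = 396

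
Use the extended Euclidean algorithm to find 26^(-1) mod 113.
Extended GCD: 26(-13) + 113(3) = 1. So 26^(-1) ≡ 100 ≡ 100 (mod 113). Verify: 26 × 100 = 2600 ≡ 1 (mod 113)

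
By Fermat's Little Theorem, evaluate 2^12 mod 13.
By Fermat's Little Theorem, 2^{12} ≡ 1 (mod 13) since 13 is prime and gcd(2, 13) = 1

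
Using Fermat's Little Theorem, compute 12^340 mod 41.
By Fermat: 12^{40} ≡ 1 (mod 41). 340 ≡ 20 (mod 40). So 12^{340} ≡ 12^{20} ≡ 40 (mod 41)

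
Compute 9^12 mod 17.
Using repeated squaring. 12 = 8 + 4 (binary 1100). Repeated squaring mod 17: 9^1 ≡ 9; 9^2 ≡ 9² = 81 ≡ 13; 9^4 ≡ 13² = 169 ≡ 16; 9^8 ≡ 16² = 256 ≡ 1. Multiply: 9^12 = 9^8 × 9^4 ≡ 1 × 16 (mod 17): 1 × 16 = 16 ≡ 16. So 9^12 ≡ 16 (mod 17).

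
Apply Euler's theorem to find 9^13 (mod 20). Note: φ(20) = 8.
By Euler: 9^{8} ≡ 1 (mod 20) since gcd(9, 20) = 1. 13 = 1×8 + 5. So 9^{13} ≡ 9^{5} ≡ 9 (mod 20)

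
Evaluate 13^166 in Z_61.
Using Fermat: 13^{60} ≡ 1 (mod 61). 166 ≡ 46 (mod 60). So 13^{166} ≡ 13^{46} ≡ 13 (mod 61)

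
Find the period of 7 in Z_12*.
Powers of 7 mod 12: 7^1≡7, 7^2≡1. Order = 2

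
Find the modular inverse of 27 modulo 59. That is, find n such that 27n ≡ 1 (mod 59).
35

Using Extended Euclidean Algorithm:
gcd(27, 59) = 1
Bezout coefficients: 27 × -24 + 59 × 11 = 1
So 27 × -24 ≡ 1 (mod 59)
The inverse is -24 mod 59 = 35
Verification: 27 × 35 = 945 = 16 × 59 + 1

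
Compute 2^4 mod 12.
4 = 4 (binary 100). Repeated squaring mod 12: 2^1 ≡ 2; 2^2 ≡ 2² = 4 ≡ 4; 2^4 ≡ 4² = 16 ≡ 4. So 2^4 ≡ 4 (mod 12).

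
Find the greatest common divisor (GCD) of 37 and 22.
1

Using the Euclidean algorithm:
37 = 1 × 22 + 15
22 = 1 × 15 + 7
15 = 2 × 7 + 1
7 = 7 × 1 + 0

GCD(37, 22) = 1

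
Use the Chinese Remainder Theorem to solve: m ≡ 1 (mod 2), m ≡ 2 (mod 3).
M = 2 × 3 = 6. M₁ = 3, y₁ ≡ 1 (mod 2). M₂ = 2, y₂ ≡ 2 (mod 3). m = 1×3×1 + 2×2×2 ≡ 5 (mod 6)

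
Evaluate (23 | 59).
(23/59) = 23^{29} mod 59 = -1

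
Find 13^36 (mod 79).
Using repeated squaring. 36 = 32 + 4 (binary 100100). Repeated squaring mod 79: 13^1 ≡ 13; 13^2 ≡ 13² = 169 ≡ 11; 13^4 ≡ 11² = 121 ≡ 42; 13^8 ≡ 42² = 1764 ≡ 26; 13^16 ≡ 26² = 676 ≡ 44; 13^32 ≡ 44² = 1936 ≡ 40. Multiply: 13^36 = 13^32 × 13^4 ≡ 40 × 42 (mod 79): 40 × 42 = 1680 ≡ 21. So 13^36 ≡ 21 (mod 79).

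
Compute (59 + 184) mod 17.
5

(59 + 184) = 243
243 mod 17 = 5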